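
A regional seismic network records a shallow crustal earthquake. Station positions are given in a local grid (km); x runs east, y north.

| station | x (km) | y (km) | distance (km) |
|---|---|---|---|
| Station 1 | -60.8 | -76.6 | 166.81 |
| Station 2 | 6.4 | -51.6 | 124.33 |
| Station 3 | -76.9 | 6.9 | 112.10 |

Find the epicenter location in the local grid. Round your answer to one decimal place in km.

Circle about each station: (x + 60.8)² + (y + 76.6)² = 166.81²; (x − 6.4)² + (y + 51.6)² = 124.33²; (x + 76.9)² + (y − 6.9)² = 112.10².
Subtracting the Station 1 equation from the Station 2 and Station 3 equations removes the quadratic terms:
134.4 x + 50.0 y = 5506.95
-32.2 x + 167.0 y = 11656.19
Solving the 2×2 system: x ≈ 14.0, y ≈ 72.5 km.
Check against Station 1 (with the unrounded x, y): √((x + 60.8)²+(y + 76.6)²) = 166.81 ≈ 166.81 km. ✓

14.0 km east, 72.5 km north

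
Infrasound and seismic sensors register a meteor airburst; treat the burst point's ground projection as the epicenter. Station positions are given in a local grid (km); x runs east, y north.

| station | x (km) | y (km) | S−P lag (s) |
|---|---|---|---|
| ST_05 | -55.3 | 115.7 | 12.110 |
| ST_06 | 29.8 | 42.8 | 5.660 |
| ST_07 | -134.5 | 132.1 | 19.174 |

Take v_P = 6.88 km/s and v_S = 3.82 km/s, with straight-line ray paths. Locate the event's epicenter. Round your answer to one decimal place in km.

Distance from S−P lag: d = Δt · v_P v_S / (v_P − v_S) = Δt · (6.88·3.82)/(6.88−3.82) ≈ 8.5888·Δt.
So d_ST_05 = 104.01, d_ST_06 = 48.61, d_ST_07 = 164.68 km.
Circle about each station: (x + 55.3)² + (y − 115.7)² = 104.01²; (x − 29.8)² + (y − 42.8)² = 48.61²; (x + 134.5)² + (y − 132.1)² = 164.68².
Subtracting pairs of circle equations eliminates x²+y² and gives linear equations (the radical axes):
170.2 x − 145.8 y = -5269.55
-158.4 x + 32.8 y = 2794.66
Solving the 2×2 system: x ≈ -13.4, y ≈ 20.5 km.

(-13.4, 20.5)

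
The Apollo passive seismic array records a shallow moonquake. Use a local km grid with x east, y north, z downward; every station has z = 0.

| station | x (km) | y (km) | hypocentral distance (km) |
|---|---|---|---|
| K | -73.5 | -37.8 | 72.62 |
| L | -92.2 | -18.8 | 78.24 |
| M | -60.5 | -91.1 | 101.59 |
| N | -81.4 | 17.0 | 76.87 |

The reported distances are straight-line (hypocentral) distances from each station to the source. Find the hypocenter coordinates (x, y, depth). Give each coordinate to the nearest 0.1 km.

Each station gives a sphere (x−x_i)² + (y−y_i)² + z² = d_i² (stations at z=0).
Subtracting the K sphere from L and M: z² cancels, leaving linear equations in x and y:
-37.4 x + 38.0 y = 1175.36
26.0 x − 106.6 y = 81.51
Solving: x ≈ -42.813, y ≈ -11.207 km (keep extra digits for the depth step; rounded: -42.8, -11.2).
Then from the K sphere: z² = 72.62² − (x + 73.5)² − (y + 37.8)² with x = -42.813, y = -11.207, so z ≈ 60.206 ≈ 60.2 km.

(-42.8, -11.2, 60.2)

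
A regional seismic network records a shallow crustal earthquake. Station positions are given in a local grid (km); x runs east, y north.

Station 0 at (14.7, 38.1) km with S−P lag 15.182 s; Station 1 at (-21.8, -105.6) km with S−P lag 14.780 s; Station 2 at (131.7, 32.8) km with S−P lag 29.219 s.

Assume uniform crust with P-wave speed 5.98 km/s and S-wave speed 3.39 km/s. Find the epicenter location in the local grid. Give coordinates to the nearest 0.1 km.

x ≈ -92.2 km, y ≈ -13.8 km

Distance from S−P lag: d = Δt · v_P v_S / (v_P − v_S) = Δt · (5.98·3.39)/(5.98−3.39) ≈ 7.8271·Δt.
So d_Station 0 = 118.83, d_Station 1 = 115.68, d_Station 2 = 228.70 km.
Circle about each station: (x − 14.7)² + (y − 38.1)² = 118.83²; (x + 21.8)² + (y + 105.6)² = 115.68²; (x − 131.7)² + (y − 32.8)² = 228.70².
Subtracting the Station 0 equation from the Station 1 and Station 2 equations removes the quadratic terms:
-73.0 x − 287.4 y = 10697.61
234.0 x − 10.6 y = -21430.09
Solving the 2×2 system: x ≈ -92.2, y ≈ -13.8 km.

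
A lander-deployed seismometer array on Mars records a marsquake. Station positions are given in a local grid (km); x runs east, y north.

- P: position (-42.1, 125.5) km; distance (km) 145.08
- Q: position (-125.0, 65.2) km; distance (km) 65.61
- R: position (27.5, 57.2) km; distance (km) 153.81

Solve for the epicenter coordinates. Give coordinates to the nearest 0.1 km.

Circle about each station: (x + 42.1)² + (y − 125.5)² = 145.08²; (x + 125.0)² + (y − 65.2)² = 65.61²; (x − 27.5)² + (y − 57.2)² = 153.81².
Subtracting pairs of circle equations eliminates x²+y² and gives linear equations (the radical axes):
-165.8 x − 120.6 y = 19096.91
139.2 x − 136.6 y = -16103.88
Solving the 2×2 system: x ≈ -115.4, y ≈ 0.3 km.

(-115.4, 0.3)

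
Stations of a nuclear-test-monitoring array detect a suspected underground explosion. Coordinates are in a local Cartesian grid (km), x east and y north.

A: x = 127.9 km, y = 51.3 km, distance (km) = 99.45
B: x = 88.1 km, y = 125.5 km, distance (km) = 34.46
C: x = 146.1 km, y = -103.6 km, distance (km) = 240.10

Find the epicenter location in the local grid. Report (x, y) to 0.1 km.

x ≈ 54.4 km, y ≈ 118.3 km

Circle about each station: (x − 127.9)² + (y − 51.3)² = 99.45²; (x − 88.1)² + (y − 125.5)² = 34.46²; (x − 146.1)² + (y + 103.6)² = 240.10².
Subtracting the A equation from the B and C equations removes the quadratic terms:
-79.6 x + 148.4 y = 13224.57
36.4 x − 309.8 y = -34669.64
Solving the 2×2 system: x ≈ 54.4, y ≈ 118.3 km.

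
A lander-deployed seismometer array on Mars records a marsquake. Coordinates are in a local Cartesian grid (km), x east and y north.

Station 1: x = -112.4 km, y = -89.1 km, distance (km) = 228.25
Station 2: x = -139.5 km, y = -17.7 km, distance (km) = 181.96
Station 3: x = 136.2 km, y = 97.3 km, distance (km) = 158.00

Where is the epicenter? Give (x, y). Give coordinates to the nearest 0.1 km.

(-20.2, 119.7)

Circle about each station: (x + 112.4)² + (y + 89.1)² = 228.25²; (x + 139.5)² + (y + 17.7)² = 181.96²; (x − 136.2)² + (y − 97.3)² = 158.00².
Subtracting the Station 1 equation from the Station 2 and Station 3 equations removes the quadratic terms:
-54.2 x + 142.8 y = 18189.59
497.2 x + 372.8 y = 34579.22
Solving the 2×2 system: x ≈ -20.2, y ≈ 119.7 km.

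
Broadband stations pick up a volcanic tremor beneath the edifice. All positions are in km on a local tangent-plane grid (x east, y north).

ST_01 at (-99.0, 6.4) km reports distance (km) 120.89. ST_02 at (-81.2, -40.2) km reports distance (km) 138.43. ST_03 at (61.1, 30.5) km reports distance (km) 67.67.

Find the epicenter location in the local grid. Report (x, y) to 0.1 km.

(4.9, 68.2)

Circle about each station: (x + 99.0)² + (y − 6.4)² = 120.89²; (x + 81.2)² + (y + 40.2)² = 138.43²; (x − 61.1)² + (y − 30.5)² = 67.67².
Subtracting the ST_01 equation from the ST_02 and ST_03 equations removes the quadratic terms:
35.6 x − 93.2 y = -6180.95
320.2 x + 48.2 y = 4856.66
Solving the 2×2 system: x ≈ 4.9, y ≈ 68.2 km.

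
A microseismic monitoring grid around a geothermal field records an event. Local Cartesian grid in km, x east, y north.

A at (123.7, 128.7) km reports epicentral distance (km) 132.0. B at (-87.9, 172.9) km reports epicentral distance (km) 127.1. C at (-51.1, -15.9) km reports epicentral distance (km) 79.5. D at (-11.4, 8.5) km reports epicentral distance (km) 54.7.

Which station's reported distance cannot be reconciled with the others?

A

Solve using three stations at a time. Using B, C, D (subtract circle equations pairwise → linear system) gives (x, y) ≈ (-28.7, 60.4).
Distances from that point to each station vs reported:
  A: calculated 167.0 vs reported 132.0 → residual 35.0 km
  B: calculated 127.1 vs reported 127.1 → residual 0.0 km
  C: calculated 79.5 vs reported 79.5 → residual 0.0 km
  D: calculated 54.7 vs reported 54.7 → residual 0.0 km
B, C, D are mutually consistent (residuals ≈ 0); A is off by 35.0 km.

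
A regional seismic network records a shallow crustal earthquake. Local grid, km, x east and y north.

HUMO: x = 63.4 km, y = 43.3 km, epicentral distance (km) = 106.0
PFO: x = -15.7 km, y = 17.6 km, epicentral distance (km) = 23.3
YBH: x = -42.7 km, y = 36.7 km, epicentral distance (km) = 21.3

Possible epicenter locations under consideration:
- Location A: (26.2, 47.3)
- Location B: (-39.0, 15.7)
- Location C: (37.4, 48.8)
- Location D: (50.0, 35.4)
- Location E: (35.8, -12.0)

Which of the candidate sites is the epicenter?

For each candidate, compare |candidate − station| to the reported distance:
Location A: residuals HUMO 68.6, PFO 28.1, YBH 48.4 → max 68.6 km
Location B: residuals HUMO 0.1, PFO 0.1, YBH 0.0 → max 0.1 km
Location C: residuals HUMO 79.4, PFO 38.3, YBH 59.7 → max 79.4 km
Location D: residuals HUMO 90.4, PFO 44.8, YBH 71.4 → max 90.4 km
Location E: residuals HUMO 44.2, PFO 36.1, YBH 71.1 → max 71.1 km
Only Location B has all residuals ≈ 0.

Location B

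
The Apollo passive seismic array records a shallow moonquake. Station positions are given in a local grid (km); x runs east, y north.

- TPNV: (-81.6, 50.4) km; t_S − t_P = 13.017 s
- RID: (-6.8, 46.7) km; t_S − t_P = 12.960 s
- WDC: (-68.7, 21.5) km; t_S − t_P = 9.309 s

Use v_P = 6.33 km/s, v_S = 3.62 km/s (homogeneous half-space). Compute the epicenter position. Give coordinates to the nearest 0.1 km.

(-48.6, -54.6)

Distance from S−P lag: d = Δt · v_P v_S / (v_P − v_S) = Δt · (6.33·3.62)/(6.33−3.62) ≈ 8.4556·Δt.
So d_TPNV = 110.07, d_RID = 109.58, d_WDC = 78.71 km.
Circle about each station: (x + 81.6)² + (y − 50.4)² = 110.07²; (x + 6.8)² + (y − 46.7)² = 109.58²; (x + 68.7)² + (y − 21.5)² = 78.71².
Subtracting the TPNV equation from the RID and WDC equations removes the quadratic terms:
149.6 x − 7.4 y = -6863.96
25.8 x − 57.8 y = 1903.36
Solving the 2×2 system: x ≈ -48.6, y ≈ -54.6 km.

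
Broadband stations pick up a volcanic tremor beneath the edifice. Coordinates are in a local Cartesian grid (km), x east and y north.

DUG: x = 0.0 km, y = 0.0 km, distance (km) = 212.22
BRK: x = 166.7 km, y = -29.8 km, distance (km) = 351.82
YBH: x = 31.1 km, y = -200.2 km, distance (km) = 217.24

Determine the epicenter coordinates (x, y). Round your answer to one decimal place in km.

Circle about each station: x² + y² = 212.22²; (x − 166.7)² + (y + 29.8)² = 351.82²; (x − 31.1)² + (y + 200.2)² = 217.24².
Subtracting the DUG equation from the BRK and YBH equations removes the quadratic terms:
333.4 x − 59.6 y = -50063.05
62.2 x − 400.4 y = 38891.36
Solving the 2×2 system: x ≈ -172.3, y ≈ -123.9 km.
Check against DUG (with the unrounded x, y): √(x²+y²) = 212.23 ≈ 212.22 km. ✓

(-172.3, -123.9)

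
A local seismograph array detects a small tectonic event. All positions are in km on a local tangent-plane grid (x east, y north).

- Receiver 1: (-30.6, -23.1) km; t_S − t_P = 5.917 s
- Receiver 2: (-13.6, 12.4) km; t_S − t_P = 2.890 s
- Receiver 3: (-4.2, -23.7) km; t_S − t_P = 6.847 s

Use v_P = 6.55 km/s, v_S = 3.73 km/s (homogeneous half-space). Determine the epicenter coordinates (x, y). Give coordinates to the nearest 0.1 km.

(-33.1, 28.1)

Distance from S−P lag: d = Δt · v_P v_S / (v_P − v_S) = Δt · (6.55·3.73)/(6.55−3.73) ≈ 8.6637·Δt.
So d_Receiver 1 = 51.26, d_Receiver 2 = 25.04, d_Receiver 3 = 59.32 km.
Circle about each station: (x + 30.6)² + (y + 23.1)² = 51.26²; (x + 13.6)² + (y − 12.4)² = 25.04²; (x + 4.2)² + (y + 23.7)² = 59.32².
Subtracting the Receiver 1 equation from the Receiver 2 and Receiver 3 equations removes the quadratic terms:
34.0 x + 71.0 y = 869.34
52.8 x − 1.2 y = -1781.91
Solving the 2×2 system: x ≈ -33.1, y ≈ 28.1 km.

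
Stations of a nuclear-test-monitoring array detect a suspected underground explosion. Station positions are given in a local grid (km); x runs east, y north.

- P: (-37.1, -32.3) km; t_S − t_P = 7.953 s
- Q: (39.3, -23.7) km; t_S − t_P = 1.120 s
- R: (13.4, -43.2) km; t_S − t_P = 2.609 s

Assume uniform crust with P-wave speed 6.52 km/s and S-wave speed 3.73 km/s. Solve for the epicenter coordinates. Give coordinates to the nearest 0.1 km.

Distance from S−P lag: d = Δt · v_P v_S / (v_P − v_S) = Δt · (6.52·3.73)/(6.52−3.73) ≈ 8.7167·Δt.
So d_P = 69.32, d_Q = 9.76, d_R = 22.74 km.
Circle about each station: (x + 37.1)² + (y + 32.3)² = 69.32²; (x − 39.3)² + (y + 23.7)² = 9.76²; (x − 13.4)² + (y + 43.2)² = 22.74².
Subtracting the P equation from the Q and R equations removes the quadratic terms:
152.8 x + 17.2 y = 4396.48
101.0 x − 21.8 y = 3914.25
Solving the 2×2 system: x ≈ 32.2, y ≈ -30.4 km.

x ≈ 32.2 km, y ≈ -30.4 km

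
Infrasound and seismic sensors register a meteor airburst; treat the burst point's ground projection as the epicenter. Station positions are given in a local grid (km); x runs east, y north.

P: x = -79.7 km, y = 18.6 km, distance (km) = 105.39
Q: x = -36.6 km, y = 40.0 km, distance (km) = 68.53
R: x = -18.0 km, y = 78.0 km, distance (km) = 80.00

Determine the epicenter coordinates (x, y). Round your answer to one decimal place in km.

(25.4, 10.8)

Circle about each station: (x + 79.7)² + (y − 18.6)² = 105.39²; (x + 36.6)² + (y − 40.0)² = 68.53²; (x + 18.0)² + (y − 78.0)² = 80.00².
Subtracting the P equation from the Q and R equations removes the quadratic terms:
86.2 x + 42.8 y = 2652.20
123.4 x + 118.8 y = 4417.00
Solving the 2×2 system: x ≈ 25.4, y ≈ 10.8 km.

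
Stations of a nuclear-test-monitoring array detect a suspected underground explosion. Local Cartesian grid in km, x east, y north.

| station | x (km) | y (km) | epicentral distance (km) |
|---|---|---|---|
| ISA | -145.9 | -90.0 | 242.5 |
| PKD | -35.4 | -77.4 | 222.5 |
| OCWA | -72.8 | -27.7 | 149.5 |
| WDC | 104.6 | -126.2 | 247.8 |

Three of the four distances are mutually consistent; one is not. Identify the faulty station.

PKD

Solve using three stations at a time. Using ISA, OCWA, WDC (subtract circle equations pairwise → linear system) gives (x, y) ≈ (4.3, 100.4).
Distances from that point to each station vs reported:
  ISA: calculated 242.5 vs reported 242.5 → residual 0.0 km
  PKD: calculated 182.2 vs reported 222.5 → residual 40.3 km
  OCWA: calculated 149.5 vs reported 149.5 → residual 0.0 km
  WDC: calculated 247.8 vs reported 247.8 → residual 0.0 km
ISA, OCWA, WDC are mutually consistent (residuals ≈ 0); PKD is off by 40.3 km.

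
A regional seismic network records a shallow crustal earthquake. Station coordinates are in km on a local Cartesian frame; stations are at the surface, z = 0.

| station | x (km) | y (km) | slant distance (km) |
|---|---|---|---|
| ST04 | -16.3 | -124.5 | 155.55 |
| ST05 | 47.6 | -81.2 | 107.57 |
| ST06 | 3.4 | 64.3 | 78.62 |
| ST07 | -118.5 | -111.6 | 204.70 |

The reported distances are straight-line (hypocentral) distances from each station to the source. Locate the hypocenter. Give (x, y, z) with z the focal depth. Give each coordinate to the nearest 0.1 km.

Each station gives a sphere (x−x_i)² + (y−y_i)² + z² = d_i² (stations at z=0).
Subtracting the ST04 sphere from ST05 and ST06: z² cancels, leaving linear equations in x and y:
127.8 x + 86.6 y = 5717.76
39.4 x + 377.6 y = 6394.81
Solving: x ≈ 35.795, y ≈ 13.200 km (keep extra digits for the depth step; rounded: 35.8, 13.2).
Then from the ST04 sphere: z² = 155.55² − (x + 16.3)² − (y + 124.5)² with x = 35.795, y = 13.200, so z ≈ 50.206 ≈ 50.2 km.
Check against ST07 (with the unrounded solution): distance 204.70 ≈ 204.70 km. ✓

x ≈ 35.8 km, y ≈ 13.2 km, depth ≈ 50.2 km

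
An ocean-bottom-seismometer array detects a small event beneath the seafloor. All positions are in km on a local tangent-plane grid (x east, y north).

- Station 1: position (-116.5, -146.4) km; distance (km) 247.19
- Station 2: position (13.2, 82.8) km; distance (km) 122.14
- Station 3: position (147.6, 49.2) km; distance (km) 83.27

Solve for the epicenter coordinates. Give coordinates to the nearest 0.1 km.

Circle about each station: (x + 116.5)² + (y + 146.4)² = 247.19²; (x − 13.2)² + (y − 82.8)² = 122.14²; (x − 147.6)² + (y − 49.2)² = 83.27².
Subtracting pairs of circle equations eliminates x²+y² and gives linear equations (the radical axes):
259.4 x + 458.4 y = 18209.59
528.2 x + 391.2 y = 43370.19
Solving the 2×2 system: x ≈ 90.7, y ≈ -11.6 km.
Check against Station 1 (with the unrounded x, y): √((x + 116.5)²+(y + 146.4)²) = 247.19 ≈ 247.19 km. ✓

90.7 km east, -11.6 km north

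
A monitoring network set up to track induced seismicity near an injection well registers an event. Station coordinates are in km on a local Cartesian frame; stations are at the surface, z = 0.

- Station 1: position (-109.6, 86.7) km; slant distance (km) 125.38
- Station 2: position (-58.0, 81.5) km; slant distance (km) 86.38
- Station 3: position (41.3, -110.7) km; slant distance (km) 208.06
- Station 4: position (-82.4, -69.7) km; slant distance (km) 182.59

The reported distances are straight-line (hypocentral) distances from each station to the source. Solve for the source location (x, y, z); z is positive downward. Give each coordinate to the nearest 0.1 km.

Each station gives a sphere (x−x_i)² + (y−y_i)² + z² = d_i² (stations at z=0).
Subtracting the Station 1 sphere from Station 2 and Station 3: z² cancels, leaving linear equations in x and y:
103.2 x − 10.4 y = -1264.16
301.8 x − 394.8 y = -33137.69
Solving: x ≈ -4.107, y ≈ 80.796 km (keep extra digits for the depth step; rounded: -4.1, 80.8).
Then from the Station 1 sphere: z² = 125.38² − (x + 109.6)² − (y − 86.7)² with x = -4.107, y = 80.796, so z ≈ 67.502 ≈ 67.5 km.

(-4.1, 80.8, 67.5)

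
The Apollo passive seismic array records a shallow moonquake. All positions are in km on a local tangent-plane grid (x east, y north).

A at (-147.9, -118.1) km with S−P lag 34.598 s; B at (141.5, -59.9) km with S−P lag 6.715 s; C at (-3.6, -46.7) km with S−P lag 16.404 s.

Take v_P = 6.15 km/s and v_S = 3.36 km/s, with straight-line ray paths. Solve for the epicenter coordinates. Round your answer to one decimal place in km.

(107.4, -96.1)

Distance from S−P lag: d = Δt · v_P v_S / (v_P − v_S) = Δt · (6.15·3.36)/(6.15−3.36) ≈ 7.4065·Δt.
So d_A = 256.25, d_B = 49.73, d_C = 121.50 km.
Circle about each station: (x + 147.9)² + (y + 118.1)² = 256.25²; (x − 141.5)² + (y + 59.9)² = 49.73²; (x + 3.6)² + (y + 46.7)² = 121.50².
Subtracting the A equation from the B and C equations removes the quadratic terms:
578.8 x + 116.4 y = 50979.23
288.6 x + 142.8 y = 17273.64
Solving the 2×2 system: x ≈ 107.4, y ≈ -96.1 km.
Check against A (with the unrounded x, y): √((x + 147.9)²+(y + 118.1)²) = 256.25 ≈ 256.25 km. ✓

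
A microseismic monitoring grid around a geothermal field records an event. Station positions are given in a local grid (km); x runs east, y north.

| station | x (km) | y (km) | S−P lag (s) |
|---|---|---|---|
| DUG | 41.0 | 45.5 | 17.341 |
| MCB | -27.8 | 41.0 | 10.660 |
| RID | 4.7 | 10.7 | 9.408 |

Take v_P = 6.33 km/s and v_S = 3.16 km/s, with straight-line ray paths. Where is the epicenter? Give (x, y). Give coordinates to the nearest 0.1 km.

-43.1 km east, -24.5 km north

Distance from S−P lag: d = Δt · v_P v_S / (v_P − v_S) = Δt · (6.33·3.16)/(6.33−3.16) ≈ 6.3100·Δt.
So d_DUG = 109.42, d_MCB = 67.26, d_RID = 59.36 km.
Circle about each station: (x − 41.0)² + (y − 45.5)² = 109.42²; (x + 27.8)² + (y − 41.0)² = 67.26²; (x − 4.7)² + (y − 10.7)² = 59.36².
Subtracting pairs of circle equations eliminates x²+y² and gives linear equations (the radical axes):
-137.6 x − 9.0 y = 6151.42
-72.6 x − 69.6 y = 4834.46
Solving the 2×2 system: x ≈ -43.1, y ≈ -24.5 km.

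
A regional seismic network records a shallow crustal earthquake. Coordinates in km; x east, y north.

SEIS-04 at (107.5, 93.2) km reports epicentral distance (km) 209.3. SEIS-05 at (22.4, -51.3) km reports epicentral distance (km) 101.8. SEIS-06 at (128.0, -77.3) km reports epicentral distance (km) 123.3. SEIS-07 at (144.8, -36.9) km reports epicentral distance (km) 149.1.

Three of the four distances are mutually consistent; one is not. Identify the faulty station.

SEIS-05

Solve using three stations at a time. Using SEIS-04, SEIS-06, SEIS-07 (subtract circle equations pairwise → linear system) gives (x, y) ≈ (5.1, -89.5).
Distances from that point to each station vs reported:
  SEIS-04: calculated 209.4 vs reported 209.3 → residual 0.1 km
  SEIS-05: calculated 41.9 vs reported 101.8 → residual 59.9 km
  SEIS-06: calculated 123.5 vs reported 123.3 → residual 0.2 km
  SEIS-07: calculated 149.3 vs reported 149.1 → residual 0.2 km
SEIS-04, SEIS-06, SEIS-07 are mutually consistent (residuals ≈ 0); SEIS-05 is off by 59.9 km.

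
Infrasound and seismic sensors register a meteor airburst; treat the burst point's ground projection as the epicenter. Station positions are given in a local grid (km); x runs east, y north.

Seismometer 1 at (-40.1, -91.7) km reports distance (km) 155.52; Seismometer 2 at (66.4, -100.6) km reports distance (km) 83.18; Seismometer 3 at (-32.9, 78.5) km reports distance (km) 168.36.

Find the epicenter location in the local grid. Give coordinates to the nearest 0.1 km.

100.2 km east, -24.6 km north

Circle about each station: (x + 40.1)² + (y + 91.7)² = 155.52²; (x − 66.4)² + (y + 100.6)² = 83.18²; (x + 32.9)² + (y − 78.5)² = 168.36².
Subtracting pairs of circle equations eliminates x²+y² and gives linear equations (the radical axes):
213.0 x − 17.8 y = 21779.98
14.4 x + 340.4 y = -6930.86
Solving the 2×2 system: x ≈ 100.2, y ≈ -24.6 km.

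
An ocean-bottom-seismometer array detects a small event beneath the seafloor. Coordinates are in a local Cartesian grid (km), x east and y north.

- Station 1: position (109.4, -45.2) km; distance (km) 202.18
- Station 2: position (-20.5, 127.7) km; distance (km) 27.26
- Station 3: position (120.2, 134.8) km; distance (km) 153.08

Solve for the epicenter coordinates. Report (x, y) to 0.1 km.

Circle about each station: (x − 109.4)² + (y + 45.2)² = 202.18²; (x + 20.5)² + (y − 127.7)² = 27.26²; (x − 120.2)² + (y − 134.8)² = 153.08².
Subtracting the Station 1 equation from the Station 2 and Station 3 equations removes the quadratic terms:
-259.8 x + 345.8 y = 42849.78
21.6 x + 360.0 y = 36050.95
Solving the 2×2 system: x ≈ -29.3, y ≈ 101.9 km.
Check against Station 1 (with the unrounded x, y): √((x − 109.4)²+(y + 45.2)²) = 202.18 ≈ 202.18 km. ✓

x ≈ -29.3 km, y ≈ 101.9 km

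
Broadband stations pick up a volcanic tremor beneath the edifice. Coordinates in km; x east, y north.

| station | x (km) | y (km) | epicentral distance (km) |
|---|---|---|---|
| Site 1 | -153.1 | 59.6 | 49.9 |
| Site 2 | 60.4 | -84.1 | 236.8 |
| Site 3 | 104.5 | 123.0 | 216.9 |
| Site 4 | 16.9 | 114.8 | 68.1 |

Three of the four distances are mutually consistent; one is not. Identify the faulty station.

Site 4

Solve using three stations at a time. Using Site 1, Site 2, Site 3 (subtract circle equations pairwise → linear system) gives (x, y) ≈ (-108.5, 81.9).
Distances from that point to each station vs reported:
  Site 1: calculated 49.9 vs reported 49.9 → residual 0.0 km
  Site 2: calculated 236.8 vs reported 236.8 → residual 0.0 km
  Site 3: calculated 216.9 vs reported 216.9 → residual 0.0 km
  Site 4: calculated 129.6 vs reported 68.1 → residual 61.5 km
Site 1, Site 2, Site 3 are mutually consistent (residuals ≈ 0); Site 4 is off by 61.5 km.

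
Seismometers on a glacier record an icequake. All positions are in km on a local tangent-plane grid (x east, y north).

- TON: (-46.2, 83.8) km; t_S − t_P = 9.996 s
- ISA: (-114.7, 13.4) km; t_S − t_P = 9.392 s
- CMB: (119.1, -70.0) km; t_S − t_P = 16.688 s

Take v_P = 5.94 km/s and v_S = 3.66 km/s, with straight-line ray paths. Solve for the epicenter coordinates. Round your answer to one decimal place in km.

x ≈ -28.2 km, y ≈ -9.8 km

Distance from S−P lag: d = Δt · v_P v_S / (v_P − v_S) = Δt · (5.94·3.66)/(5.94−3.66) ≈ 9.5353·Δt.
So d_TON = 95.31, d_ISA = 89.56, d_CMB = 159.12 km.
Circle about each station: (x + 46.2)² + (y − 83.8)² = 95.31²; (x + 114.7)² + (y − 13.4)² = 89.56²; (x − 119.1)² + (y + 70.0)² = 159.12².
Subtracting the TON equation from the ISA and CMB equations removes the quadratic terms:
-137.0 x − 140.8 y = 5241.77
330.6 x − 307.6 y = -6307.25
Solving the 2×2 system: x ≈ -28.2, y ≈ -9.8 km.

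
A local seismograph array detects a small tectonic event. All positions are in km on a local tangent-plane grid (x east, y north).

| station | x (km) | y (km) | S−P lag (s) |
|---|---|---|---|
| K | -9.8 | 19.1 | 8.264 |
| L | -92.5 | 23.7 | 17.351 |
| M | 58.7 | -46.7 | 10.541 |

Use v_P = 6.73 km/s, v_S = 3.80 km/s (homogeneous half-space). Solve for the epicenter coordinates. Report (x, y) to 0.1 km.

x ≈ 57.4 km, y ≈ 45.3 km

Distance from S−P lag: d = Δt · v_P v_S / (v_P − v_S) = Δt · (6.73·3.80)/(6.73−3.80) ≈ 8.7283·Δt.
So d_K = 72.13, d_L = 151.45, d_M = 92.01 km.
Circle about each station: (x + 9.8)² + (y − 19.1)² = 72.13²; (x + 92.5)² + (y − 23.7)² = 151.45²; (x − 58.7)² + (y + 46.7)² = 92.01².
Subtracting the K equation from the L and M equations removes the quadratic terms:
-165.4 x + 9.2 y = -9077.28
137.0 x − 131.6 y = 1902.63
Solving the 2×2 system: x ≈ 57.4, y ≈ 45.3 km.
Check against K (with the unrounded x, y): √((x + 9.8)²+(y − 19.1)²) = 72.13 ≈ 72.13 km. ✓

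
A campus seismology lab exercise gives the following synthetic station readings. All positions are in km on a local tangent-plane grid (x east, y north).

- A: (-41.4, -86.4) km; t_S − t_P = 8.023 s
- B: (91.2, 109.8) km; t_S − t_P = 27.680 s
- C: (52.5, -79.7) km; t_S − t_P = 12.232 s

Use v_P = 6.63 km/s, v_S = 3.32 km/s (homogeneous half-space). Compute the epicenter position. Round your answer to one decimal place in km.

Distance from S−P lag: d = Δt · v_P v_S / (v_P − v_S) = Δt · (6.63·3.32)/(6.63−3.32) ≈ 6.6500·Δt.
So d_A = 53.35, d_B = 184.07, d_C = 81.34 km.
Circle about each station: (x + 41.4)² + (y + 86.4)² = 53.35²; (x − 91.2)² + (y − 109.8)² = 184.07²; (x − 52.5)² + (y + 79.7)² = 81.34².
Subtracting pairs of circle equations eliminates x²+y² and gives linear equations (the radical axes):
265.2 x + 392.4 y = -19840.98
187.8 x + 13.4 y = -3840.55
Solving the 2×2 system: x ≈ -17.7, y ≈ -38.6 km.
Check against A (with the unrounded x, y): √((x + 41.4)²+(y + 86.4)²) = 53.35 ≈ 53.35 km. ✓

-17.7 km east, -38.6 km north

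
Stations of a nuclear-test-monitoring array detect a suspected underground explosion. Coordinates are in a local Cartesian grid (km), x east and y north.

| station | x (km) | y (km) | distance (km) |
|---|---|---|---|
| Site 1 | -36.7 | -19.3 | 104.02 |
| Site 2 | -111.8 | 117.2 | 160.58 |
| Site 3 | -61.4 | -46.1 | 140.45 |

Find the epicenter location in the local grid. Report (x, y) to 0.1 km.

36.2 km east, 54.9 km north

Circle about each station: (x + 36.7)² + (y + 19.3)² = 104.02²; (x + 111.8)² + (y − 117.2)² = 160.58²; (x + 61.4)² + (y + 46.1)² = 140.45².
Subtracting the Site 1 equation from the Site 2 and Site 3 equations removes the quadratic terms:
-150.2 x + 273.0 y = 9549.92
-49.4 x − 53.6 y = -4730.25
Solving the 2×2 system: x ≈ 36.2, y ≈ 54.9 km.
Check against Site 1 (with the unrounded x, y): √((x + 36.7)²+(y + 19.3)²) = 104.01 ≈ 104.02 km. ✓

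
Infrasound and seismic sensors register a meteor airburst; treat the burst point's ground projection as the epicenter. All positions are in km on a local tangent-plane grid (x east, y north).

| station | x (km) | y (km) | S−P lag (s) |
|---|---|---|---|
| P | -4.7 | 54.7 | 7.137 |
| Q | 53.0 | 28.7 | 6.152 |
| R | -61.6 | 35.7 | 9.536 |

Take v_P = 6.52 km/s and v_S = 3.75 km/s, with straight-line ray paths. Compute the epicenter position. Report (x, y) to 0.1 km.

x ≈ 11.4 km, y ≈ -6.2 km

Distance from S−P lag: d = Δt · v_P v_S / (v_P − v_S) = Δt · (6.52·3.75)/(6.52−3.75) ≈ 8.8267·Δt.
So d_P = 63.00, d_Q = 54.30, d_R = 84.17 km.
Circle about each station: (x + 4.7)² + (y − 54.7)² = 63.00²; (x − 53.0)² + (y − 28.7)² = 54.30²; (x + 61.6)² + (y − 35.7)² = 84.17².
Subtracting the P equation from the Q and R equations removes the quadratic terms:
115.4 x − 52.0 y = 1639.02
-113.8 x − 38.0 y = -1060.72
Solving the 2×2 system: x ≈ 11.4, y ≈ -6.2 km.
Check against P (with the unrounded x, y): √((x + 4.7)²+(y − 54.7)²) = 63.01 ≈ 63.00 km. ✓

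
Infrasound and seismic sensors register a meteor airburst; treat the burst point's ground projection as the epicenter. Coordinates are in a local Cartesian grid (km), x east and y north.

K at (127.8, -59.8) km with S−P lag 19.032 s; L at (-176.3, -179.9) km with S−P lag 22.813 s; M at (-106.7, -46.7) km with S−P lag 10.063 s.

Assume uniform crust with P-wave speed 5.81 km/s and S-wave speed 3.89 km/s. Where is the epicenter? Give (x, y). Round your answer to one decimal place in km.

Distance from S−P lag: d = Δt · v_P v_S / (v_P − v_S) = Δt · (5.81·3.89)/(5.81−3.89) ≈ 11.7713·Δt.
So d_K = 224.03, d_L = 268.54, d_M = 118.45 km.
Circle about each station: (x − 127.8)² + (y + 59.8)² = 224.03²; (x + 176.3)² + (y + 179.9)² = 268.54²; (x + 106.7)² + (y + 46.7)² = 118.45².
Subtracting the K equation from the L and M equations removes the quadratic terms:
-608.2 x − 240.2 y = 21612.53
-469.0 x + 26.2 y = 29815.94
Solving the 2×2 system: x ≈ -60.1, y ≈ 62.2 km.

-60.1 km east, 62.2 km north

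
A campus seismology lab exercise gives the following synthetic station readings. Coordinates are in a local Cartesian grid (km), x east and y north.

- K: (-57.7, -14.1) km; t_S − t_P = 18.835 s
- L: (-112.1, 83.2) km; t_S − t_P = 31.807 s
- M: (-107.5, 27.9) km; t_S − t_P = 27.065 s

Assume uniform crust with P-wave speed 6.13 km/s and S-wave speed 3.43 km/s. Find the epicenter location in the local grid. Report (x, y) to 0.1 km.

Distance from S−P lag: d = Δt · v_P v_S / (v_P − v_S) = Δt · (6.13·3.43)/(6.13−3.43) ≈ 7.7874·Δt.
So d_K = 146.68, d_L = 247.69, d_M = 210.77 km.
Circle about each station: (x + 57.7)² + (y + 14.1)² = 146.68²; (x + 112.1)² + (y − 83.2)² = 247.69²; (x + 107.5)² + (y − 27.9)² = 210.77².
Subtracting the K equation from the L and M equations removes the quadratic terms:
-108.8 x + 194.6 y = -23874.76
-99.6 x + 84.0 y = -14102.41
Solving the 2×2 system: x ≈ 72.1, y ≈ -82.4 km.

x ≈ 72.1 km, y ≈ -82.4 km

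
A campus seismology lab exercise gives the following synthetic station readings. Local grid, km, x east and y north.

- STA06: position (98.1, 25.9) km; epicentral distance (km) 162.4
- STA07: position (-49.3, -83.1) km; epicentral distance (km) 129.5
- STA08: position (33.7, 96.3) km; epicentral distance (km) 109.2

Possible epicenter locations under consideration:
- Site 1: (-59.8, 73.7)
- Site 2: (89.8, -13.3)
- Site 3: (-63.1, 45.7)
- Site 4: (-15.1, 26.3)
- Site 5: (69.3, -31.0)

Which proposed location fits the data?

For each candidate, compare |candidate − station| to the reported distance:
Site 1: residuals STA06 2.6, STA07 27.7, STA08 13.0 → max 27.7 km
Site 2: residuals STA06 122.3, STA07 26.1, STA08 13.9 → max 122.3 km
Site 3: residuals STA06 0.0, STA07 0.0, STA08 0.0 → max 0.0 km
Site 4: residuals STA06 49.2, STA07 14.9, STA08 23.9 → max 49.2 km
Site 5: residuals STA06 98.6, STA07 0.0, STA08 23.0 → max 98.6 km
Only Site 3 has all residuals ≈ 0.

Site 3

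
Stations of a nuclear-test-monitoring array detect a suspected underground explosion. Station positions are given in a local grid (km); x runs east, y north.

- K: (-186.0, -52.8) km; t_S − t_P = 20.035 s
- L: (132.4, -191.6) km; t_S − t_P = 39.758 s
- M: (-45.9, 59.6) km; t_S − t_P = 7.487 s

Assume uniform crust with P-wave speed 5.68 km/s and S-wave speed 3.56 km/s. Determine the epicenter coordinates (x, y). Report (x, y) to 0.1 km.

-92.4 km east, 113.8 km north

Distance from S−P lag: d = Δt · v_P v_S / (v_P − v_S) = Δt · (5.68·3.56)/(5.68−3.56) ≈ 9.5381·Δt.
So d_K = 191.10, d_L = 379.22, d_M = 71.41 km.
Circle about each station: (x + 186.0)² + (y + 52.8)² = 191.10²; (x − 132.4)² + (y + 191.6)² = 379.22²; (x + 45.9)² + (y − 59.6)² = 71.41².
Subtracting pairs of circle equations eliminates x²+y² and gives linear equations (the radical axes):
636.8 x − 277.6 y = -90432.12
280.2 x + 224.8 y = -305.05
Solving the 2×2 system: x ≈ -92.4, y ≈ 113.8 km.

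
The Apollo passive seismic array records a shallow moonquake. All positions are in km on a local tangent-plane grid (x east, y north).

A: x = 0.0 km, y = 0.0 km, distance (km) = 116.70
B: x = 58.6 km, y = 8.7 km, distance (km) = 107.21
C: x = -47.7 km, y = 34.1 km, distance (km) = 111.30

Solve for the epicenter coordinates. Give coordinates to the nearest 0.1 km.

31.4 km east, 112.4 km north

Circle about each station: x² + y² = 116.70²; (x − 58.6)² + (y − 8.7)² = 107.21²; (x + 47.7)² + (y − 34.1)² = 111.30².
Subtracting the A equation from the B and C equations removes the quadratic terms:
117.2 x + 17.4 y = 5634.56
-95.4 x + 68.2 y = 4669.30
Solving the 2×2 system: x ≈ 31.4, y ≈ 112.4 km.
Check against A (with the unrounded x, y): √(x²+y²) = 116.68 ≈ 116.70 km. ✓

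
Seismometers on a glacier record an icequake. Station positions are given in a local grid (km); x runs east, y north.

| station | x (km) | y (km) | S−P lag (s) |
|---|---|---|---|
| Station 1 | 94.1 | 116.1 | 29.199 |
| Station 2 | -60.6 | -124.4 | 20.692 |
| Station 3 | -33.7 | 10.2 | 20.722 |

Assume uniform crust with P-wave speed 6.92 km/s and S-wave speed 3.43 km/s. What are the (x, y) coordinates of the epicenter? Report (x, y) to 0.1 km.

Distance from S−P lag: d = Δt · v_P v_S / (v_P − v_S) = Δt · (6.92·3.43)/(6.92−3.43) ≈ 6.8010·Δt.
So d_Station 1 = 198.58, d_Station 2 = 140.73, d_Station 3 = 140.93 km.
Circle about each station: (x − 94.1)² + (y − 116.1)² = 198.58²; (x + 60.6)² + (y + 124.4)² = 140.73²; (x + 33.7)² + (y − 10.2)² = 140.93².
Subtracting the Station 1 equation from the Station 2 and Station 3 equations removes the quadratic terms:
-309.4 x − 481.0 y = 16442.78
-255.6 x − 211.8 y = -1521.54
Solving the 2×2 system: x ≈ 73.4, y ≈ -81.4 km.

(73.4, -81.4)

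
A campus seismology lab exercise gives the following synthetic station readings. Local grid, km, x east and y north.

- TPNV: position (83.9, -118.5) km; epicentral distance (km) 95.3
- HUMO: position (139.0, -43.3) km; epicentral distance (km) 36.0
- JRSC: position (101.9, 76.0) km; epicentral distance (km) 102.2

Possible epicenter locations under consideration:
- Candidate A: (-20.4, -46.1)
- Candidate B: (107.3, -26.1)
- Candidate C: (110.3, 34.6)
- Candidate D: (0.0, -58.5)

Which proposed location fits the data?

For each candidate, compare |candidate − station| to the reported distance:
Candidate A: residuals TPNV 31.7, HUMO 123.4, JRSC 70.6 → max 123.4 km
Candidate B: residuals TPNV 0.0, HUMO 0.1, JRSC 0.0 → max 0.1 km
Candidate C: residuals TPNV 60.1, HUMO 47.0, JRSC 60.0 → max 60.1 km
Candidate D: residuals TPNV 7.8, HUMO 103.8, JRSC 66.5 → max 103.8 km
Only Candidate B has all residuals ≈ 0.

Candidate B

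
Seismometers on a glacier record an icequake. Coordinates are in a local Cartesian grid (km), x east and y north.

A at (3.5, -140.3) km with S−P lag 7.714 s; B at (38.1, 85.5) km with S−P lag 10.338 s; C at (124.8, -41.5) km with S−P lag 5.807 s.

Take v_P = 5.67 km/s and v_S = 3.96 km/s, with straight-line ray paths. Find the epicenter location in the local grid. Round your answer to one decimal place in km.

49.0 km east, -49.8 km north

Distance from S−P lag: d = Δt · v_P v_S / (v_P − v_S) = Δt · (5.67·3.96)/(5.67−3.96) ≈ 13.1305·Δt.
So d_A = 101.29, d_B = 135.74, d_C = 76.25 km.
Circle about each station: (x − 3.5)² + (y + 140.3)² = 101.29²; (x − 38.1)² + (y − 85.5)² = 135.74²; (x − 124.8)² + (y + 41.5)² = 76.25².
Subtracting the A equation from the B and C equations removes the quadratic terms:
69.2 x + 451.6 y = -19100.16
242.6 x + 197.6 y = 2046.55
Solving the 2×2 system: x ≈ 49.0, y ≈ -49.8 km.
Check against A (with the unrounded x, y): √((x − 3.5)²+(y + 140.3)²) = 101.29 ≈ 101.29 km. ✓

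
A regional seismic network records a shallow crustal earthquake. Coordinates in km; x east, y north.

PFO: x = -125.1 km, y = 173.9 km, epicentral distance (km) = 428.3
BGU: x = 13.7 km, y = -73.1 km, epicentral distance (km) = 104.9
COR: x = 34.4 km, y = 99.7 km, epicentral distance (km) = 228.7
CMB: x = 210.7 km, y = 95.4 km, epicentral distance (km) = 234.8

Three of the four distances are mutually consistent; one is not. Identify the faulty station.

Solve using three stations at a time. Using BGU, COR, CMB (subtract circle equations pairwise → linear system) gives (x, y) ≈ (109.3, -116.4).
Distances from that point to each station vs reported:
  PFO: calculated 373.1 vs reported 428.3 → residual 55.2 km
  BGU: calculated 105.0 vs reported 104.9 → residual 0.1 km
  COR: calculated 228.7 vs reported 228.7 → residual 0.0 km
  CMB: calculated 234.8 vs reported 234.8 → residual 0.0 km
BGU, COR, CMB are mutually consistent (residuals ≈ 0); PFO is off by 55.2 km.

PFO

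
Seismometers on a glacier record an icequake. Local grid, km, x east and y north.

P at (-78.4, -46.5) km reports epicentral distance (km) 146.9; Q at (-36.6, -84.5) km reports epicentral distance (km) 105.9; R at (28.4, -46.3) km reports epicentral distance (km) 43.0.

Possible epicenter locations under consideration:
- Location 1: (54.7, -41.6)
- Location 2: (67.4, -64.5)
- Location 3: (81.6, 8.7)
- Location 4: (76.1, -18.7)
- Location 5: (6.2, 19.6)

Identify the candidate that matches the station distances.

Location 2

For each candidate, compare |candidate − station| to the reported distance:
Location 1: residuals P 13.7, Q 5.0, R 16.3 → max 16.3 km
Location 2: residuals P 0.0, Q 0.0, R 0.0 → max 0.0 km
Location 3: residuals P 22.4, Q 44.6, R 33.5 → max 44.6 km
Location 4: residuals P 10.1, Q 24.6, R 12.1 → max 24.6 km
Location 5: residuals P 39.5, Q 6.7, R 26.5 → max 39.5 km
Only Location 2 has all residuals ≈ 0.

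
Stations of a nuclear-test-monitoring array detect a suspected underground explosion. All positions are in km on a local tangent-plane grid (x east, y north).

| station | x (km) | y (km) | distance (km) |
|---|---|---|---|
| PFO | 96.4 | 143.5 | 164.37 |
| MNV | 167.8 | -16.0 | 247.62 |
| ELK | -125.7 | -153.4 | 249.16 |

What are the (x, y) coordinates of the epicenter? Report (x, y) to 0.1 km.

Circle about each station: (x − 96.4)² + (y − 143.5)² = 164.37²; (x − 167.8)² + (y + 16.0)² = 247.62²; (x + 125.7)² + (y + 153.4)² = 249.16².
Subtracting the PFO equation from the MNV and ELK equations removes the quadratic terms:
142.8 x − 319.0 y = -35770.54
-444.2 x − 593.8 y = -25616.37
Solving the 2×2 system: x ≈ -57.7, y ≈ 86.3 km.
Check against PFO (with the unrounded x, y): √((x − 96.4)²+(y − 143.5)²) = 164.37 ≈ 164.37 km. ✓

(-57.7, 86.3)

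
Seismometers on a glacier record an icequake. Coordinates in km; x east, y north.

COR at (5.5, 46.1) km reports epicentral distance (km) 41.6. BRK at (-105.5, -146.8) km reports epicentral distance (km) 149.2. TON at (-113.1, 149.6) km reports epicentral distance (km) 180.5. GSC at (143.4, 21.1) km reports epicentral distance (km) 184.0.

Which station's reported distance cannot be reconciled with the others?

COR

Solve using three stations at a time. Using BRK, TON, GSC (subtract circle equations pairwise → linear system) gives (x, y) ≈ (-37.2, -14.2).
Distances from that point to each station vs reported:
  COR: calculated 73.8 vs reported 41.6 → residual 32.2 km
  BRK: calculated 149.2 vs reported 149.2 → residual 0.0 km
  TON: calculated 180.5 vs reported 180.5 → residual 0.0 km
  GSC: calculated 184.0 vs reported 184.0 → residual 0.0 km
BRK, TON, GSC are mutually consistent (residuals ≈ 0); COR is off by 32.2 km.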